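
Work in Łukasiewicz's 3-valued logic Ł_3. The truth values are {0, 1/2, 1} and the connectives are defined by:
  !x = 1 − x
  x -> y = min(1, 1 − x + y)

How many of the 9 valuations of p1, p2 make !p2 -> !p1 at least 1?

p1 = 0, p2 = 0 ↦ 1  ≥
p1 = 0, p2 = 1/2 ↦ 1  ≥
p1 = 0, p2 = 1 ↦ 1  ≥
p1 = 1/2, p2 = 0 ↦ 1/2  <
p1 = 1/2, p2 = 1/2 ↦ 1  ≥
p1 = 1/2, p2 = 1 ↦ 1  ≥
p1 = 1, p2 = 0 ↦ 0  <
p1 = 1, p2 = 1/2 ↦ 1/2  <
p1 = 1, p2 = 1 ↦ 1  ≥
So 6 of the 9 assignments meet the threshold.

6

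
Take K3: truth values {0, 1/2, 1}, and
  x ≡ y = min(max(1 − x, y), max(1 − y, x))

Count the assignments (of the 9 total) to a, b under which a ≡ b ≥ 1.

a = 0, b = 0 ↦ 1  ≥
a = 0, b = 1/2 ↦ 1/2  <
a = 0, b = 1 ↦ 0  <
a = 1/2, b = 0 ↦ 1/2  <
a = 1/2, b = 1/2 ↦ 1/2  <
a = 1/2, b = 1 ↦ 1/2  <
a = 1, b = 0 ↦ 0  <
a = 1, b = 1/2 ↦ 1/2  <
a = 1, b = 1 ↦ 1  ≥
So 2 of the 9 assignments meet the threshold.

2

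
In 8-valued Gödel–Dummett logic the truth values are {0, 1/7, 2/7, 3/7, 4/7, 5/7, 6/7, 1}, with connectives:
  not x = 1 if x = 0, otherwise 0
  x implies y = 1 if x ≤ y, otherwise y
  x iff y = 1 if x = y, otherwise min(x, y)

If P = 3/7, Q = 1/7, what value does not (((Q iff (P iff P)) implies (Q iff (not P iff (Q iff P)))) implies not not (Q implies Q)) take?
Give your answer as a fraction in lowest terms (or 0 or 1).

0

P iff P = 3/7 iff 3/7 = 1
Q iff (P iff P) = 1/7 iff 1 = 1/7
not P = not 3/7 = 0
Q iff P = 1/7 iff 3/7 = 1/7
not P iff (Q iff P) = 0 iff 1/7 = 0
Q iff (not P iff (Q iff P)) = 1/7 iff 0 = 0
(Q iff (P iff P)) implies (Q iff (not P iff (Q iff P))) = 1/7 implies 0 = 0
Q implies Q = 1/7 implies 1/7 = 1
not (Q implies Q) = not 1 = 0
not not (Q implies Q) = not 0 = 1
((Q iff (P iff P)) implies (Q iff (not P iff (Q iff P)))) implies not not (Q implies Q) = 0 implies 1 = 1
not (((Q iff (P iff P)) implies (Q iff (not P iff (Q iff P)))) implies not not (Q implies Q)) = not 1 = 0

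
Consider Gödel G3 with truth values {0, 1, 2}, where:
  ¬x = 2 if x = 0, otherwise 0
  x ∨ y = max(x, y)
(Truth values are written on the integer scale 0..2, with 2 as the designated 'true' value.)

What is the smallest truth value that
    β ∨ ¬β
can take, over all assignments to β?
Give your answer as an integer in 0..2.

1

Take β = 1:
¬β = ¬1 = 0
β ∨ ¬β = 1 ∨ 0 = 1
No assignment yields a value below 1, so this is the minimum.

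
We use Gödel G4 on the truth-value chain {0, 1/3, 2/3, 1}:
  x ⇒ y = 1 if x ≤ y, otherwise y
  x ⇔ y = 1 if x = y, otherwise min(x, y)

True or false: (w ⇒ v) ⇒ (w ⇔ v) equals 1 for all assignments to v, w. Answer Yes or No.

No

Counterexample: take v = 1/3, w = 0.
w ⇒ v = 0 ⇒ 1/3 = 1
w ⇔ v = 0 ⇔ 1/3 = 0
(w ⇒ v) ⇒ (w ⇔ v) = 1 ⇒ 0 = 0
This gives 0 ≠ 1.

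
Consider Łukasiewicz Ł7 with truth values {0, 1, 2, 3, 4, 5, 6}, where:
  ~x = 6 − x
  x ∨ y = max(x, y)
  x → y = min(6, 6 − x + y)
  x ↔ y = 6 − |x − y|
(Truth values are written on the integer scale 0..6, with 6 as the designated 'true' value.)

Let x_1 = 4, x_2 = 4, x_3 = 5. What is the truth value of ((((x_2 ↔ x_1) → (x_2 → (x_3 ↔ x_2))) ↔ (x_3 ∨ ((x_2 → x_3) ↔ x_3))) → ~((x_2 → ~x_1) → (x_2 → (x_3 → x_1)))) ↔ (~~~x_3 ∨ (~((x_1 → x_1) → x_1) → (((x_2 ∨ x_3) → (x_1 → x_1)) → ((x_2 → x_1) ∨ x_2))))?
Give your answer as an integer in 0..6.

1

x_2 ↔ x_1 = 4 ↔ 4 = 6
x_3 ↔ x_2 = 5 ↔ 4 = 5
x_2 → (x_3 ↔ x_2) = 4 → 5 = 6
(x_2 ↔ x_1) → (x_2 → (x_3 ↔ x_2)) = 6 → 6 = 6
x_2 → x_3 = 4 → 5 = 6
(x_2 → x_3) ↔ x_3 = 6 ↔ 5 = 5
x_3 ∨ ((x_2 → x_3) ↔ x_3) = 5 ∨ 5 = 5
((x_2 ↔ x_1) → (x_2 → (x_3 ↔ x_2))) ↔ (x_3 ∨ ((x_2 → x_3) ↔ x_3)) = 6 ↔ 5 = 5
~x_1 = ~4 = 2
x_2 → ~x_1 = 4 → 2 = 4
x_3 → x_1 = 5 → 4 = 5
x_2 → (x_3 → x_1) = 4 → 5 = 6
(x_2 → ~x_1) → (x_2 → (x_3 → x_1)) = 4 → 6 = 6
~((x_2 → ~x_1) → (x_2 → (x_3 → x_1))) = ~6 = 0
(((x_2 ↔ x_1) → (x_2 → (x_3 ↔ x_2))) ↔ (x_3 ∨ ((x_2 → x_3) ↔ x_3))) → ~((x_2 → ~x_1) → (x_2 → (x_3 → x_1))) = 5 → 0 = 1
~x_3 = ~5 = 1
~~x_3 = ~1 = 5
~~~x_3 = ~5 = 1
x_1 → x_1 = 4 → 4 = 6
(x_1 → x_1) → x_1 = 6 → 4 = 4
~((x_1 → x_1) → x_1) = ~4 = 2
x_2 ∨ x_3 = 4 ∨ 5 = 5
x_1 → x_1 = 4 → 4 = 6
(x_2 ∨ x_3) → (x_1 → x_1) = 5 → 6 = 6
x_2 → x_1 = 4 → 4 = 6
(x_2 → x_1) ∨ x_2 = 6 ∨ 4 = 6
((x_2 ∨ x_3) → (x_1 → x_1)) → ((x_2 → x_1) ∨ x_2) = 6 → 6 = 6
~((x_1 → x_1) → x_1) → (((x_2 ∨ x_3) → (x_1 → x_1)) → ((x_2 → x_1) ∨ x_2)) = 2 → 6 = 6
~~~x_3 ∨ (~((x_1 → x_1) → x_1) → (((x_2 ∨ x_3) → (x_1 → x_1)) → ((x_2 → x_1) ∨ x_2))) = 1 ∨ 6 = 6
((((x_2 ↔ x_1) → (x_2 → (x_3 ↔ x_2))) ↔ (x_3 ∨ ((x_2 → x_3) ↔ x_3))) → ~((x_2 → ~x_1) → (x_2 → (x_3 → x_1)))) ↔ (~~~x_3 ∨ (~((x_1 → x_1) → x_1) → (((x_2 ∨ x_3) → (x_1 → x_1)) → ((x_2 → x_1) ∨ x_2)))) = 1 ↔ 6 = 1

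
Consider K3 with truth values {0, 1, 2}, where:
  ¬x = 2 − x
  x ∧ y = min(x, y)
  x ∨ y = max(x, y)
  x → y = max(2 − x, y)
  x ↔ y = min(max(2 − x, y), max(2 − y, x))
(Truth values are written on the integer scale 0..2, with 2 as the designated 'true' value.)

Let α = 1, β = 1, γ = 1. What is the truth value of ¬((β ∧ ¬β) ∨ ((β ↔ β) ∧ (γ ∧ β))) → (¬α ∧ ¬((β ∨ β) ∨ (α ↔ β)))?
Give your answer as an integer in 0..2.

¬β = ¬1 = 1
β ∧ ¬β = 1 ∧ 1 = 1
β ↔ β = 1 ↔ 1 = 1
γ ∧ β = 1 ∧ 1 = 1
(β ↔ β) ∧ (γ ∧ β) = 1 ∧ 1 = 1
(β ∧ ¬β) ∨ ((β ↔ β) ∧ (γ ∧ β)) = 1 ∨ 1 = 1
¬((β ∧ ¬β) ∨ ((β ↔ β) ∧ (γ ∧ β))) = ¬1 = 1
¬α = ¬1 = 1
β ∨ β = 1 ∨ 1 = 1
α ↔ β = 1 ↔ 1 = 1
(β ∨ β) ∨ (α ↔ β) = 1 ∨ 1 = 1
¬((β ∨ β) ∨ (α ↔ β)) = ¬1 = 1
¬α ∧ ¬((β ∨ β) ∨ (α ↔ β)) = 1 ∧ 1 = 1
¬((β ∧ ¬β) ∨ ((β ↔ β) ∧ (γ ∧ β))) → (¬α ∧ ¬((β ∨ β) ∨ (α ↔ β))) = 1 → 1 = 1

1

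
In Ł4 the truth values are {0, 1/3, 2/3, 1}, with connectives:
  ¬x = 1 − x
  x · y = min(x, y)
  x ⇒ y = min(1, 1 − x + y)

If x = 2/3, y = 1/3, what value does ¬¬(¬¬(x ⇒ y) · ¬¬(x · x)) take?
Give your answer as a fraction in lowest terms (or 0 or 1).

x ⇒ y = 2/3 ⇒ 1/3 = 2/3
¬(x ⇒ y) = ¬2/3 = 1/3
¬¬(x ⇒ y) = ¬1/3 = 2/3
x · x = 2/3 · 2/3 = 2/3
¬(x · x) = ¬2/3 = 1/3
¬¬(x · x) = ¬1/3 = 2/3
¬¬(x ⇒ y) · ¬¬(x · x) = 2/3 · 2/3 = 2/3
¬(¬¬(x ⇒ y) · ¬¬(x · x)) = ¬2/3 = 1/3
¬¬(¬¬(x ⇒ y) · ¬¬(x · x)) = ¬1/3 = 2/3

2/3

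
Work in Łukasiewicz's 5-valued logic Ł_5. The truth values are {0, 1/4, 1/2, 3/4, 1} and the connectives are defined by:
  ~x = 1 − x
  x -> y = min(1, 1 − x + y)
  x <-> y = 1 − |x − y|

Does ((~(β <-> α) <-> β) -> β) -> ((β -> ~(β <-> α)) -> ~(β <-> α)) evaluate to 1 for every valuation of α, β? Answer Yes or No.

Counterexample: take α = 1/4, β = 1/4.
β <-> α = 1/4 <-> 1/4 = 1
~(β <-> α) = ~1 = 0
~(β <-> α) <-> β = 0 <-> 1/4 = 3/4
(~(β <-> α) <-> β) -> β = 3/4 -> 1/4 = 1/2
β <-> α = 1/4 <-> 1/4 = 1
~(β <-> α) = ~1 = 0
β -> ~(β <-> α) = 1/4 -> 0 = 3/4
β <-> α = 1/4 <-> 1/4 = 1
~(β <-> α) = ~1 = 0
(β -> ~(β <-> α)) -> ~(β <-> α) = 3/4 -> 0 = 1/4
((~(β <-> α) <-> β) -> β) -> ((β -> ~(β <-> α)) -> ~(β <-> α)) = 1/2 -> 1/4 = 3/4
This gives 3/4 ≠ 1.

No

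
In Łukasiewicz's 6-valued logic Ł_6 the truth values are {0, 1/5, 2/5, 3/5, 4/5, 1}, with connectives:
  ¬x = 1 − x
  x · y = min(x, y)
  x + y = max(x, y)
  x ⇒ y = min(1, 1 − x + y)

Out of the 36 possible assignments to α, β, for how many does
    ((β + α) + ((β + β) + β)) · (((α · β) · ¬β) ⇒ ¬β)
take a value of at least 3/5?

value 1: 11 assignments (counts)
value 4/5: 9 assignments (counts)
value 3/5: 7 assignments (counts)
value 2/5: 5 assignments
value 1/5: 3 assignments
value 0: 1 assignment
So 27 of the 36 assignments meet the threshold.

27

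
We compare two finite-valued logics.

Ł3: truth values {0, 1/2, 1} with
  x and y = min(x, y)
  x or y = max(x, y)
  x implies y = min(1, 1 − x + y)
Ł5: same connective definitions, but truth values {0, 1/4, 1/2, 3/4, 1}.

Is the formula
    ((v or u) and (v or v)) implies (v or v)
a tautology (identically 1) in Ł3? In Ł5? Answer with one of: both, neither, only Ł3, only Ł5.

In Ł3: every assignment gives 1 — tautology.
In Ł5: every assignment gives 1 — tautology.

both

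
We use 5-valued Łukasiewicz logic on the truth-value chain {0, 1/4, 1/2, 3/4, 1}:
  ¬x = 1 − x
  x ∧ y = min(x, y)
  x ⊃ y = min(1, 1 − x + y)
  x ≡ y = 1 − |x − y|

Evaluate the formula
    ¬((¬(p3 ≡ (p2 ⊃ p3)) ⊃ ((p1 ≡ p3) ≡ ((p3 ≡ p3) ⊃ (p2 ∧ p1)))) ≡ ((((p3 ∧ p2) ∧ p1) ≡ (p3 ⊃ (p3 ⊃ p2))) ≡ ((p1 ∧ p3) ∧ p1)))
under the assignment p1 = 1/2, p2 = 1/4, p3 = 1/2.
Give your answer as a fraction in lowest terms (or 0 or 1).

p2 ⊃ p3 = 1/4 ⊃ 1/2 = 1
p3 ≡ (p2 ⊃ p3) = 1/2 ≡ 1 = 1/2
¬(p3 ≡ (p2 ⊃ p3)) = ¬1/2 = 1/2
p1 ≡ p3 = 1/2 ≡ 1/2 = 1
p3 ≡ p3 = 1/2 ≡ 1/2 = 1
p2 ∧ p1 = 1/4 ∧ 1/2 = 1/4
(p3 ≡ p3) ⊃ (p2 ∧ p1) = 1 ⊃ 1/4 = 1/4
(p1 ≡ p3) ≡ ((p3 ≡ p3) ⊃ (p2 ∧ p1)) = 1 ≡ 1/4 = 1/4
¬(p3 ≡ (p2 ⊃ p3)) ⊃ ((p1 ≡ p3) ≡ ((p3 ≡ p3) ⊃ (p2 ∧ p1))) = 1/2 ⊃ 1/4 = 3/4
p3 ∧ p2 = 1/2 ∧ 1/4 = 1/4
(p3 ∧ p2) ∧ p1 = 1/4 ∧ 1/2 = 1/4
p3 ⊃ p2 = 1/2 ⊃ 1/4 = 3/4
p3 ⊃ (p3 ⊃ p2) = 1/2 ⊃ 3/4 = 1
((p3 ∧ p2) ∧ p1) ≡ (p3 ⊃ (p3 ⊃ p2)) = 1/4 ≡ 1 = 1/4
p1 ∧ p3 = 1/2 ∧ 1/2 = 1/2
(p1 ∧ p3) ∧ p1 = 1/2 ∧ 1/2 = 1/2
(((p3 ∧ p2) ∧ p1) ≡ (p3 ⊃ (p3 ⊃ p2))) ≡ ((p1 ∧ p3) ∧ p1) = 1/4 ≡ 1/2 = 3/4
(¬(p3 ≡ (p2 ⊃ p3)) ⊃ ((p1 ≡ p3) ≡ ((p3 ≡ p3) ⊃ (p2 ∧ p1)))) ≡ ((((p3 ∧ p2) ∧ p1) ≡ (p3 ⊃ (p3 ⊃ p2))) ≡ ((p1 ∧ p3) ∧ p1)) = 3/4 ≡ 3/4 = 1
¬((¬(p3 ≡ (p2 ⊃ p3)) ⊃ ((p1 ≡ p3) ≡ ((p3 ≡ p3) ⊃ (p2 ∧ p1)))) ≡ ((((p3 ∧ p2) ∧ p1) ≡ (p3 ⊃ (p3 ⊃ p2))) ≡ ((p1 ∧ p3) ∧ p1))) = ¬1 = 0

0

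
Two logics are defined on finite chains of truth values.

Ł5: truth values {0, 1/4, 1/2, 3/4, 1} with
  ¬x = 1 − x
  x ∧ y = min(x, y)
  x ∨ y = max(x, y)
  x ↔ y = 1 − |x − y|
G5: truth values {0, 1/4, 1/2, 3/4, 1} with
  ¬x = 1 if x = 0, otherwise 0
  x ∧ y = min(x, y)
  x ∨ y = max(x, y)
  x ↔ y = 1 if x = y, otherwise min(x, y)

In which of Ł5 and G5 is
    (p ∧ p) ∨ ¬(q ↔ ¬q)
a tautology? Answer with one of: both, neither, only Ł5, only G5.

only G5

In Ł5: at p = 0, q = 1/4 the value is 1/2 — not a tautology.
In G5: every assignment gives 1 — tautology.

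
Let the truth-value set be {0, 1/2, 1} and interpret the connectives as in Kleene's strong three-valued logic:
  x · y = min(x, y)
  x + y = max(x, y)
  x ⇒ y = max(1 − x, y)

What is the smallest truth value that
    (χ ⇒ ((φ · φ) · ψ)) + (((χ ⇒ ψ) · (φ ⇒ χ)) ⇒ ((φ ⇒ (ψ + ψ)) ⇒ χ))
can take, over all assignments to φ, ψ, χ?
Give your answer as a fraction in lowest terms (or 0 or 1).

Take φ = 0, ψ = 0, χ = 1/2:
φ · φ = 0 · 0 = 0
(φ · φ) · ψ = 0 · 0 = 0
χ ⇒ ((φ · φ) · ψ) = 1/2 ⇒ 0 = 1/2
χ ⇒ ψ = 1/2 ⇒ 0 = 1/2
φ ⇒ χ = 0 ⇒ 1/2 = 1
(χ ⇒ ψ) · (φ ⇒ χ) = 1/2 · 1 = 1/2
ψ + ψ = 0 + 0 = 0
φ ⇒ (ψ + ψ) = 0 ⇒ 0 = 1
(φ ⇒ (ψ + ψ)) ⇒ χ = 1 ⇒ 1/2 = 1/2
((χ ⇒ ψ) · (φ ⇒ χ)) ⇒ ((φ ⇒ (ψ + ψ)) ⇒ χ) = 1/2 ⇒ 1/2 = 1/2
(χ ⇒ ((φ · φ) · ψ)) + (((χ ⇒ ψ) · (φ ⇒ χ)) ⇒ ((φ ⇒ (ψ + ψ)) ⇒ χ)) = 1/2 + 1/2 = 1/2
No assignment yields a value below 1/2, so this is the minimum.

1/2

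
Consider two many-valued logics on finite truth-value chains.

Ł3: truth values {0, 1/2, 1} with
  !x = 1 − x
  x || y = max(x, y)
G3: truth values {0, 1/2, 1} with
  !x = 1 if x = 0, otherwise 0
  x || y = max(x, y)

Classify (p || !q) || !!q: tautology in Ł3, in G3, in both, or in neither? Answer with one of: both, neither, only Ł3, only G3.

only G3

In Ł3: at p = 0, q = 1/2 the value is 1/2 — not a tautology.
In G3: every assignment gives 1 — tautology.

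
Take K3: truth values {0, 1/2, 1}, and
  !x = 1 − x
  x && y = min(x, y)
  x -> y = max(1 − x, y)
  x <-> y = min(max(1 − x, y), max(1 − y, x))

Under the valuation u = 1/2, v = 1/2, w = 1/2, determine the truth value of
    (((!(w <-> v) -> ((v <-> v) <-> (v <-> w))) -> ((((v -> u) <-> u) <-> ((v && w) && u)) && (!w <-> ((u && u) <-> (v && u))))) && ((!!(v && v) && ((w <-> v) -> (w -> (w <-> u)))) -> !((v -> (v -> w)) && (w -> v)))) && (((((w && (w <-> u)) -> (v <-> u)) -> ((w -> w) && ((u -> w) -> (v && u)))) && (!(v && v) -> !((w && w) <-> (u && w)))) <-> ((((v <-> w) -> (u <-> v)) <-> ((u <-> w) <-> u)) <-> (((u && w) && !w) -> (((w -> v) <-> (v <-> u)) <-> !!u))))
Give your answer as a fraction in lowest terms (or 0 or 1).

w <-> v = 1/2 <-> 1/2 = 1/2
!(w <-> v) = !1/2 = 1/2
v <-> v = 1/2 <-> 1/2 = 1/2
v <-> w = 1/2 <-> 1/2 = 1/2
(v <-> v) <-> (v <-> w) = 1/2 <-> 1/2 = 1/2
!(w <-> v) -> ((v <-> v) <-> (v <-> w)) = 1/2 -> 1/2 = 1/2
v -> u = 1/2 -> 1/2 = 1/2
(v -> u) <-> u = 1/2 <-> 1/2 = 1/2
v && w = 1/2 && 1/2 = 1/2
(v && w) && u = 1/2 && 1/2 = 1/2
((v -> u) <-> u) <-> ((v && w) && u) = 1/2 <-> 1/2 = 1/2
!w = !1/2 = 1/2
u && u = 1/2 && 1/2 = 1/2
v && u = 1/2 && 1/2 = 1/2
(u && u) <-> (v && u) = 1/2 <-> 1/2 = 1/2
!w <-> ((u && u) <-> (v && u)) = 1/2 <-> 1/2 = 1/2
(((v -> u) <-> u) <-> ((v && w) && u)) && (!w <-> ((u && u) <-> (v && u))) = 1/2 && 1/2 = 1/2
(!(w <-> v) -> ((v <-> v) <-> (v <-> w))) -> ((((v -> u) <-> u) <-> ((v && w) && u)) && (!w <-> ((u && u) <-> (v && u)))) = 1/2 -> 1/2 = 1/2
v && v = 1/2 && 1/2 = 1/2
!(v && v) = !1/2 = 1/2
!!(v && v) = !1/2 = 1/2
w <-> v = 1/2 <-> 1/2 = 1/2
w <-> u = 1/2 <-> 1/2 = 1/2
w -> (w <-> u) = 1/2 -> 1/2 = 1/2
(w <-> v) -> (w -> (w <-> u)) = 1/2 -> 1/2 = 1/2
!!(v && v) && ((w <-> v) -> (w -> (w <-> u))) = 1/2 && 1/2 = 1/2
v -> w = 1/2 -> 1/2 = 1/2
v -> (v -> w) = 1/2 -> 1/2 = 1/2
w -> v = 1/2 -> 1/2 = 1/2
(v -> (v -> w)) && (w -> v) = 1/2 && 1/2 = 1/2
!((v -> (v -> w)) && (w -> v)) = !1/2 = 1/2
(!!(v && v) && ((w <-> v) -> (w -> (w <-> u)))) -> !((v -> (v -> w)) && (w -> v)) = 1/2 -> 1/2 = 1/2
((!(w <-> v) -> ((v <-> v) <-> (v <-> w))) -> ((((v -> u) <-> u) <-> ((v && w) && u)) && (!w <-> ((u && u) <-> (v && u))))) && ((!!(v && v) && ((w <-> v) -> (w -> (w <-> u)))) -> !((v -> (v -> w)) && (w -> v))) = 1/2 && 1/2 = 1/2
w <-> u = 1/2 <-> 1/2 = 1/2
w && (w <-> u) = 1/2 && 1/2 = 1/2
v <-> u = 1/2 <-> 1/2 = 1/2
(w && (w <-> u)) -> (v <-> u) = 1/2 -> 1/2 = 1/2
w -> w = 1/2 -> 1/2 = 1/2
u -> w = 1/2 -> 1/2 = 1/2
v && u = 1/2 && 1/2 = 1/2
(u -> w) -> (v && u) = 1/2 -> 1/2 = 1/2
(w -> w) && ((u -> w) -> (v && u)) = 1/2 && 1/2 = 1/2
((w && (w <-> u)) -> (v <-> u)) -> ((w -> w) && ((u -> w) -> (v && u))) = 1/2 -> 1/2 = 1/2
v && v = 1/2 && 1/2 = 1/2
!(v && v) = !1/2 = 1/2
w && w = 1/2 && 1/2 = 1/2
u && w = 1/2 && 1/2 = 1/2
(w && w) <-> (u && w) = 1/2 <-> 1/2 = 1/2
!((w && w) <-> (u && w)) = !1/2 = 1/2
!(v && v) -> !((w && w) <-> (u && w)) = 1/2 -> 1/2 = 1/2
(((w && (w <-> u)) -> (v <-> u)) -> ((w -> w) && ((u -> w) -> (v && u)))) && (!(v && v) -> !((w && w) <-> (u && w))) = 1/2 && 1/2 = 1/2
v <-> w = 1/2 <-> 1/2 = 1/2
u <-> v = 1/2 <-> 1/2 = 1/2
(v <-> w) -> (u <-> v) = 1/2 -> 1/2 = 1/2
u <-> w = 1/2 <-> 1/2 = 1/2
(u <-> w) <-> u = 1/2 <-> 1/2 = 1/2
((v <-> w) -> (u <-> v)) <-> ((u <-> w) <-> u) = 1/2 <-> 1/2 = 1/2
u && w = 1/2 && 1/2 = 1/2
!w = !1/2 = 1/2
(u && w) && !w = 1/2 && 1/2 = 1/2
w -> v = 1/2 -> 1/2 = 1/2
v <-> u = 1/2 <-> 1/2 = 1/2
(w -> v) <-> (v <-> u) = 1/2 <-> 1/2 = 1/2
!u = !1/2 = 1/2
!!u = !1/2 = 1/2
((w -> v) <-> (v <-> u)) <-> !!u = 1/2 <-> 1/2 = 1/2
((u && w) && !w) -> (((w -> v) <-> (v <-> u)) <-> !!u) = 1/2 -> 1/2 = 1/2
(((v <-> w) -> (u <-> v)) <-> ((u <-> w) <-> u)) <-> (((u && w) && !w) -> (((w -> v) <-> (v <-> u)) <-> !!u)) = 1/2 <-> 1/2 = 1/2
((((w && (w <-> u)) -> (v <-> u)) -> ((w -> w) && ((u -> w) -> (v && u)))) && (!(v && v) -> !((w && w) <-> (u && w)))) <-> ((((v <-> w) -> (u <-> v)) <-> ((u <-> w) <-> u)) <-> (((u && w) && !w) -> (((w -> v) <-> (v <-> u)) <-> !!u))) = 1/2 <-> 1/2 = 1/2
(((!(w <-> v) -> ((v <-> v) <-> (v <-> w))) -> ((((v -> u) <-> u) <-> ((v && w) && u)) && (!w <-> ((u && u) <-> (v && u))))) && ((!!(v && v) && ((w <-> v) -> (w -> (w <-> u)))) -> !((v -> (v -> w)) && (w -> v)))) && (((((w && (w <-> u)) -> (v <-> u)) -> ((w -> w) && ((u -> w) -> (v && u)))) && (!(v && v) -> !((w && w) <-> (u && w)))) <-> ((((v <-> w) -> (u <-> v)) <-> ((u <-> w) <-> u)) <-> (((u && w) && !w) -> (((w -> v) <-> (v <-> u)) <-> !!u)))) = 1/2 && 1/2 = 1/2

1/2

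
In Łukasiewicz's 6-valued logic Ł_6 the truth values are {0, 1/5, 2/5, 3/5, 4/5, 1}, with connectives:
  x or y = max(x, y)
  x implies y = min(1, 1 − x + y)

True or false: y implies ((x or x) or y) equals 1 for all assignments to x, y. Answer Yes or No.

Yes

At x = 3/5, y = 0, for instance:
x or x = 3/5 or 3/5 = 3/5
(x or x) or y = 3/5 or 0 = 3/5
y implies ((x or x) or y) = 0 implies 3/5 = 1
and checking the remaining 35 assignments likewise gives ≥ 1 in every case.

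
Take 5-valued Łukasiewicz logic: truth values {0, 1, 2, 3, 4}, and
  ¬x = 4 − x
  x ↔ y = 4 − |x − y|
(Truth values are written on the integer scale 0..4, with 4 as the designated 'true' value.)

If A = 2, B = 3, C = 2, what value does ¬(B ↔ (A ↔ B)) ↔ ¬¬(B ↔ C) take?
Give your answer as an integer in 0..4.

1

A ↔ B = 2 ↔ 3 = 3
B ↔ (A ↔ B) = 3 ↔ 3 = 4
¬(B ↔ (A ↔ B)) = ¬4 = 0
B ↔ C = 3 ↔ 2 = 3
¬(B ↔ C) = ¬3 = 1
¬¬(B ↔ C) = ¬1 = 3
¬(B ↔ (A ↔ B)) ↔ ¬¬(B ↔ C) = 0 ↔ 3 = 1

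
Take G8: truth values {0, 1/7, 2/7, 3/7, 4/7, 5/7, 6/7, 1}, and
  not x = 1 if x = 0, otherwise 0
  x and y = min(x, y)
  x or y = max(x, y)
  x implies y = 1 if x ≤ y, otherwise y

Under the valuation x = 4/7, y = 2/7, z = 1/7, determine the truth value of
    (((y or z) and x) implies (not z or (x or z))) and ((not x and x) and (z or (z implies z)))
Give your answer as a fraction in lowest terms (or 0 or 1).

y or z = 2/7 or 1/7 = 2/7
(y or z) and x = 2/7 and 4/7 = 2/7
not z = not 1/7 = 0
x or z = 4/7 or 1/7 = 4/7
not z or (x or z) = 0 or 4/7 = 4/7
((y or z) and x) implies (not z or (x or z)) = 2/7 implies 4/7 = 1
not x = not 4/7 = 0
not x and x = 0 and 4/7 = 0
z implies z = 1/7 implies 1/7 = 1
z or (z implies z) = 1/7 or 1 = 1
(not x and x) and (z or (z implies z)) = 0 and 1 = 0
(((y or z) and x) implies (not z or (x or z))) and ((not x and x) and (z or (z implies z))) = 1 and 0 = 0

0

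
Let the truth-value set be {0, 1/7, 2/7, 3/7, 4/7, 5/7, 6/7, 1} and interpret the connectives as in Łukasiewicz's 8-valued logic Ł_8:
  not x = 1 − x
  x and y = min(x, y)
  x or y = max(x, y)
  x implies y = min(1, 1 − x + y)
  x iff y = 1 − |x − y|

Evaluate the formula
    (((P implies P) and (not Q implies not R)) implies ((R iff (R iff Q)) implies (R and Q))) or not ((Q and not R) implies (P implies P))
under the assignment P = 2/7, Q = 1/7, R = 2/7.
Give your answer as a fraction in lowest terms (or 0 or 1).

6/7

P implies P = 2/7 implies 2/7 = 1
not Q = not 1/7 = 6/7
not R = not 2/7 = 5/7
not Q implies not R = 6/7 implies 5/7 = 6/7
(P implies P) and (not Q implies not R) = 1 and 6/7 = 6/7
R iff Q = 2/7 iff 1/7 = 6/7
R iff (R iff Q) = 2/7 iff 6/7 = 3/7
R and Q = 2/7 and 1/7 = 1/7
(R iff (R iff Q)) implies (R and Q) = 3/7 implies 1/7 = 5/7
((P implies P) and (not Q implies not R)) implies ((R iff (R iff Q)) implies (R and Q)) = 6/7 implies 5/7 = 6/7
not R = not 2/7 = 5/7
Q and not R = 1/7 and 5/7 = 1/7
P implies P = 2/7 implies 2/7 = 1
(Q and not R) implies (P implies P) = 1/7 implies 1 = 1
not ((Q and not R) implies (P implies P)) = not 1 = 0
(((P implies P) and (not Q implies not R)) implies ((R iff (R iff Q)) implies (R and Q))) or not ((Q and not R) implies (P implies P)) = 6/7 or 0 = 6/7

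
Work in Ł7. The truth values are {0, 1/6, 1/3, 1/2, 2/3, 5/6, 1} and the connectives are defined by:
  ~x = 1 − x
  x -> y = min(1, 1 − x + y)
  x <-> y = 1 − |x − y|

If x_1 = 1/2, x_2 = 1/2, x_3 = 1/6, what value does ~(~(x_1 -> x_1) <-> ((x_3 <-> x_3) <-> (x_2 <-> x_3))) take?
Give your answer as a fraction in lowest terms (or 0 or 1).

x_1 -> x_1 = 1/2 -> 1/2 = 1
~(x_1 -> x_1) = ~1 = 0
x_3 <-> x_3 = 1/6 <-> 1/6 = 1
x_2 <-> x_3 = 1/2 <-> 1/6 = 2/3
(x_3 <-> x_3) <-> (x_2 <-> x_3) = 1 <-> 2/3 = 2/3
~(x_1 -> x_1) <-> ((x_3 <-> x_3) <-> (x_2 <-> x_3)) = 0 <-> 2/3 = 1/3
~(~(x_1 -> x_1) <-> ((x_3 <-> x_3) <-> (x_2 <-> x_3))) = ~1/3 = 2/3

2/3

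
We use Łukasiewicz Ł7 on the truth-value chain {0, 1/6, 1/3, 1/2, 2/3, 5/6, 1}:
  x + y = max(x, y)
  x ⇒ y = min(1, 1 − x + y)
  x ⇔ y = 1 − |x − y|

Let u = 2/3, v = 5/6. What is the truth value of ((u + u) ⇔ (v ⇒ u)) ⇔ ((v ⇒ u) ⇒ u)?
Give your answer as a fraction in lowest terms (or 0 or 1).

1

u + u = 2/3 + 2/3 = 2/3
v ⇒ u = 5/6 ⇒ 2/3 = 5/6
(u + u) ⇔ (v ⇒ u) = 2/3 ⇔ 5/6 = 5/6
v ⇒ u = 5/6 ⇒ 2/3 = 5/6
(v ⇒ u) ⇒ u = 5/6 ⇒ 2/3 = 5/6
((u + u) ⇔ (v ⇒ u)) ⇔ ((v ⇒ u) ⇒ u) = 5/6 ⇔ 5/6 = 1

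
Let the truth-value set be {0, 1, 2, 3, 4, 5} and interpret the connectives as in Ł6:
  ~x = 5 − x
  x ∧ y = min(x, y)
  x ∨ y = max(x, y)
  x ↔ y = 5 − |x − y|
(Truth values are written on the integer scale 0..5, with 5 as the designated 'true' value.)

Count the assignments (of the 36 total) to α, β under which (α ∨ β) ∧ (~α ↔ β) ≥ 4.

value 5: 2 assignments (counts)
value 4: 8 assignments (counts)
value 3: 11 assignments
value 2: 8 assignments
value 1: 5 assignments
value 0: 2 assignments
So 10 of the 36 assignments meet the threshold.

10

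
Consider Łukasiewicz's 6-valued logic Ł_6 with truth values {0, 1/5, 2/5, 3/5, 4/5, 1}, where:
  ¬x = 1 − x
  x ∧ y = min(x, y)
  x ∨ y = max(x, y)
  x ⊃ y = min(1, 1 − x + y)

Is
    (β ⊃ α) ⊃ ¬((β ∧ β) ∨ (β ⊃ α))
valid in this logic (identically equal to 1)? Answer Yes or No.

No

Counterexample: take α = 0, β = 0.
β ⊃ α = 0 ⊃ 0 = 1
β ∧ β = 0 ∧ 0 = 0
(β ∧ β) ∨ (β ⊃ α) = 0 ∨ 1 = 1
¬((β ∧ β) ∨ (β ⊃ α)) = ¬1 = 0
(β ⊃ α) ⊃ ¬((β ∧ β) ∨ (β ⊃ α)) = 1 ⊃ 0 = 0
This gives 0 ≠ 1.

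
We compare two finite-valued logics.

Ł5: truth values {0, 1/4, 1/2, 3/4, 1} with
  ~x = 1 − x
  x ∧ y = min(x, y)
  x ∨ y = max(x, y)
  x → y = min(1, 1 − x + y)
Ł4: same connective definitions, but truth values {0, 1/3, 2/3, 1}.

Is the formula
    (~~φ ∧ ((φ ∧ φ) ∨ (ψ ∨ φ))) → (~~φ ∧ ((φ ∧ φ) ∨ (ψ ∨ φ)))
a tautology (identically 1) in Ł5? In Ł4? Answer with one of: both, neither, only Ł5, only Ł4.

both

In Ł5: every assignment gives 1 — tautology.
In Ł4: every assignment gives 1 — tautology.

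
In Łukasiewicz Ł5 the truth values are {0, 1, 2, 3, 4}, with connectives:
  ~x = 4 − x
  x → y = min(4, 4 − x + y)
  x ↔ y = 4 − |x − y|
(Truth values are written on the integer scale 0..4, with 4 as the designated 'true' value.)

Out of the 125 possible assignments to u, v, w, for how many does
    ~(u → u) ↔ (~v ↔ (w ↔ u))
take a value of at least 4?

7

value 4: 7 assignments (counts)
value 3: 19 assignments
value 2: 31 assignments
value 1: 43 assignments
value 0: 25 assignments
So 7 of the 125 assignments meet the threshold.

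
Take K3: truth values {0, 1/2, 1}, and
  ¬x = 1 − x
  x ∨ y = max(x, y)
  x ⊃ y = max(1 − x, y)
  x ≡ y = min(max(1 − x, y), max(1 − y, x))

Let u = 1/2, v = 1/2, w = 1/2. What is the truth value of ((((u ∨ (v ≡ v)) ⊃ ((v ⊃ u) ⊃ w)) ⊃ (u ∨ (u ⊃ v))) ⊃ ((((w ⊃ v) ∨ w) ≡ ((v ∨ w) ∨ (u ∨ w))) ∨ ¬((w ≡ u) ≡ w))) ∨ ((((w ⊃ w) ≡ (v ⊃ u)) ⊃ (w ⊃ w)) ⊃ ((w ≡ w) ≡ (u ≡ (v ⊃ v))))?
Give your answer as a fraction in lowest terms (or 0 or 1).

v ≡ v = 1/2 ≡ 1/2 = 1/2
u ∨ (v ≡ v) = 1/2 ∨ 1/2 = 1/2
v ⊃ u = 1/2 ⊃ 1/2 = 1/2
(v ⊃ u) ⊃ w = 1/2 ⊃ 1/2 = 1/2
(u ∨ (v ≡ v)) ⊃ ((v ⊃ u) ⊃ w) = 1/2 ⊃ 1/2 = 1/2
u ⊃ v = 1/2 ⊃ 1/2 = 1/2
u ∨ (u ⊃ v) = 1/2 ∨ 1/2 = 1/2
((u ∨ (v ≡ v)) ⊃ ((v ⊃ u) ⊃ w)) ⊃ (u ∨ (u ⊃ v)) = 1/2 ⊃ 1/2 = 1/2
w ⊃ v = 1/2 ⊃ 1/2 = 1/2
(w ⊃ v) ∨ w = 1/2 ∨ 1/2 = 1/2
v ∨ w = 1/2 ∨ 1/2 = 1/2
u ∨ w = 1/2 ∨ 1/2 = 1/2
(v ∨ w) ∨ (u ∨ w) = 1/2 ∨ 1/2 = 1/2
((w ⊃ v) ∨ w) ≡ ((v ∨ w) ∨ (u ∨ w)) = 1/2 ≡ 1/2 = 1/2
w ≡ u = 1/2 ≡ 1/2 = 1/2
(w ≡ u) ≡ w = 1/2 ≡ 1/2 = 1/2
¬((w ≡ u) ≡ w) = ¬1/2 = 1/2
(((w ⊃ v) ∨ w) ≡ ((v ∨ w) ∨ (u ∨ w))) ∨ ¬((w ≡ u) ≡ w) = 1/2 ∨ 1/2 = 1/2
(((u ∨ (v ≡ v)) ⊃ ((v ⊃ u) ⊃ w)) ⊃ (u ∨ (u ⊃ v))) ⊃ ((((w ⊃ v) ∨ w) ≡ ((v ∨ w) ∨ (u ∨ w))) ∨ ¬((w ≡ u) ≡ w)) = 1/2 ⊃ 1/2 = 1/2
w ⊃ w = 1/2 ⊃ 1/2 = 1/2
v ⊃ u = 1/2 ⊃ 1/2 = 1/2
(w ⊃ w) ≡ (v ⊃ u) = 1/2 ≡ 1/2 = 1/2
w ⊃ w = 1/2 ⊃ 1/2 = 1/2
((w ⊃ w) ≡ (v ⊃ u)) ⊃ (w ⊃ w) = 1/2 ⊃ 1/2 = 1/2
w ≡ w = 1/2 ≡ 1/2 = 1/2
v ⊃ v = 1/2 ⊃ 1/2 = 1/2
u ≡ (v ⊃ v) = 1/2 ≡ 1/2 = 1/2
(w ≡ w) ≡ (u ≡ (v ⊃ v)) = 1/2 ≡ 1/2 = 1/2
(((w ⊃ w) ≡ (v ⊃ u)) ⊃ (w ⊃ w)) ⊃ ((w ≡ w) ≡ (u ≡ (v ⊃ v))) = 1/2 ⊃ 1/2 = 1/2
((((u ∨ (v ≡ v)) ⊃ ((v ⊃ u) ⊃ w)) ⊃ (u ∨ (u ⊃ v))) ⊃ ((((w ⊃ v) ∨ w) ≡ ((v ∨ w) ∨ (u ∨ w))) ∨ ¬((w ≡ u) ≡ w))) ∨ ((((w ⊃ w) ≡ (v ⊃ u)) ⊃ (w ⊃ w)) ⊃ ((w ≡ w) ≡ (u ≡ (v ⊃ v)))) = 1/2 ∨ 1/2 = 1/2

1/2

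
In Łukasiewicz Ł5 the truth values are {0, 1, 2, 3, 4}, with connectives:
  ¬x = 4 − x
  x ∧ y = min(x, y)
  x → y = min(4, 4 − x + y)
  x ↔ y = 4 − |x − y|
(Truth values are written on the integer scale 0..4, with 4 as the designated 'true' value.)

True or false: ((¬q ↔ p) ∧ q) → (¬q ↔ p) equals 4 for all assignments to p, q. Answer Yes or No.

Yes

At p = 4, q = 2, for instance:
¬q = ¬2 = 2
¬q ↔ p = 2 ↔ 4 = 2
(¬q ↔ p) ∧ q = 2 ∧ 2 = 2
((¬q ↔ p) ∧ q) → (¬q ↔ p) = 2 → 2 = 4
and checking the remaining 24 assignments likewise gives ≥ 4 in every case.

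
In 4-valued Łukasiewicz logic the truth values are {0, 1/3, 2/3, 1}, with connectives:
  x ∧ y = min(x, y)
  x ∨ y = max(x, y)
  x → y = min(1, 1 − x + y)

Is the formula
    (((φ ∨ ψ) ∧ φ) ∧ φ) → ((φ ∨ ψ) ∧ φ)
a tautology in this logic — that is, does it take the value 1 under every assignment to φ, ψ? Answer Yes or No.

φ = 0, ψ = 0 ↦ 1
φ = 0, ψ = 1/3 ↦ 1
φ = 0, ψ = 2/3 ↦ 1
φ = 0, ψ = 1 ↦ 1
φ = 1/3, ψ = 0 ↦ 1
φ = 1/3, ψ = 1/3 ↦ 1
φ = 1/3, ψ = 2/3 ↦ 1
φ = 1/3, ψ = 1 ↦ 1
φ = 2/3, ψ = 0 ↦ 1
φ = 2/3, ψ = 1/3 ↦ 1
φ = 2/3, ψ = 2/3 ↦ 1
φ = 2/3, ψ = 1 ↦ 1
φ = 1, ψ = 0 ↦ 1
φ = 1, ψ = 1/3 ↦ 1
φ = 1, ψ = 2/3 ↦ 1
φ = 1, ψ = 1 ↦ 1
Every assignment gives a value ≥ 1.

Yes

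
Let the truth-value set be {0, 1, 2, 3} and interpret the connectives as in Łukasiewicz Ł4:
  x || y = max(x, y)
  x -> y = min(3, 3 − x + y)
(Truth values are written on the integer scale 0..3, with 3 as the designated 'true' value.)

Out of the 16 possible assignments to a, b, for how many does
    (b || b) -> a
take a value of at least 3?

10

a = 0, b = 0 ↦ 3  ≥
a = 0, b = 1 ↦ 2  <
a = 0, b = 2 ↦ 1  <
a = 0, b = 3 ↦ 0  <
a = 1, b = 0 ↦ 3  ≥
a = 1, b = 1 ↦ 3  ≥
a = 1, b = 2 ↦ 2  <
a = 1, b = 3 ↦ 1  <
a = 2, b = 0 ↦ 3  ≥
a = 2, b = 1 ↦ 3  ≥
a = 2, b = 2 ↦ 3  ≥
a = 2, b = 3 ↦ 2  <
a = 3, b = 0 ↦ 3  ≥
a = 3, b = 1 ↦ 3  ≥
a = 3, b = 2 ↦ 3  ≥
a = 3, b = 3 ↦ 3  ≥
So 10 of the 16 assignments meet the threshold.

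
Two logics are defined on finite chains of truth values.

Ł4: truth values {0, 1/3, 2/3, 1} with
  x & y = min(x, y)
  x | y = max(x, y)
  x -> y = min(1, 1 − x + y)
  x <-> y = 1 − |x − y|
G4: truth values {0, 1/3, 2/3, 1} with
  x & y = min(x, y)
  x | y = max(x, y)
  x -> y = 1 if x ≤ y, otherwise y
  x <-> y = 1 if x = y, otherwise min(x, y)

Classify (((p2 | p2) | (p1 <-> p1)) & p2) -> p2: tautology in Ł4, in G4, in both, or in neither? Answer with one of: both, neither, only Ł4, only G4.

both

In Ł4: every assignment gives 1 — tautology.
In G4: every assignment gives 1 — tautology.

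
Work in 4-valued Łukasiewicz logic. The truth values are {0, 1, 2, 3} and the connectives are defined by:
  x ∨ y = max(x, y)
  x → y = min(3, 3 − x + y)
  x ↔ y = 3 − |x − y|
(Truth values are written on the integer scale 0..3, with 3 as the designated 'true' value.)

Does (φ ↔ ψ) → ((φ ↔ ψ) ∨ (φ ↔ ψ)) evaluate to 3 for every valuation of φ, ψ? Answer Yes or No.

Yes

φ = 0, ψ = 0 ↦ 3
φ = 0, ψ = 1 ↦ 3
φ = 0, ψ = 2 ↦ 3
φ = 0, ψ = 3 ↦ 3
φ = 1, ψ = 0 ↦ 3
φ = 1, ψ = 1 ↦ 3
φ = 1, ψ = 2 ↦ 3
φ = 1, ψ = 3 ↦ 3
φ = 2, ψ = 0 ↦ 3
φ = 2, ψ = 1 ↦ 3
φ = 2, ψ = 2 ↦ 3
φ = 2, ψ = 3 ↦ 3
φ = 3, ψ = 0 ↦ 3
φ = 3, ψ = 1 ↦ 3
φ = 3, ψ = 2 ↦ 3
φ = 3, ψ = 3 ↦ 3
Every assignment gives a value ≥ 3.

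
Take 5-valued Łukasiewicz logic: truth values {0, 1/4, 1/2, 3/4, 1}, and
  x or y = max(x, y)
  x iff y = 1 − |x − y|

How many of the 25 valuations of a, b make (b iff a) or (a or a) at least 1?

value 1: 9 assignments (counts)
value 3/4: 9 assignments
value 1/2: 4 assignments
value 1/4: 2 assignments
value 0: 1 assignment
So 9 of the 25 assignments meet the threshold.

9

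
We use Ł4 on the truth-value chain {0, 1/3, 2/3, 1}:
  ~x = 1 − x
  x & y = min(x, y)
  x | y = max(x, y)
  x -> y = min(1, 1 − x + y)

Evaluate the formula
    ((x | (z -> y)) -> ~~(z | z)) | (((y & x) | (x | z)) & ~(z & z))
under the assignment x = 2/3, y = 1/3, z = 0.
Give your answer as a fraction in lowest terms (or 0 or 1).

z -> y = 0 -> 1/3 = 1
x | (z -> y) = 2/3 | 1 = 1
z | z = 0 | 0 = 0
~(z | z) = ~0 = 1
~~(z | z) = ~1 = 0
(x | (z -> y)) -> ~~(z | z) = 1 -> 0 = 0
y & x = 1/3 & 2/3 = 1/3
x | z = 2/3 | 0 = 2/3
(y & x) | (x | z) = 1/3 | 2/3 = 2/3
z & z = 0 & 0 = 0
~(z & z) = ~0 = 1
((y & x) | (x | z)) & ~(z & z) = 2/3 & 1 = 2/3
((x | (z -> y)) -> ~~(z | z)) | (((y & x) | (x | z)) & ~(z & z)) = 0 | 2/3 = 2/3

2/3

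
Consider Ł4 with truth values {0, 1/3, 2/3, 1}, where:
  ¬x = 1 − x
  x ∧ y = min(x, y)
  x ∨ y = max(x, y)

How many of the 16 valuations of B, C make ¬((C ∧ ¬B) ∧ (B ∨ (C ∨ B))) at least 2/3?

12

B = 0, C = 0 ↦ 1  ≥
B = 0, C = 1/3 ↦ 2/3  ≥
B = 0, C = 2/3 ↦ 1/3  <
B = 0, C = 1 ↦ 0  <
B = 1/3, C = 0 ↦ 1  ≥
B = 1/3, C = 1/3 ↦ 2/3  ≥
B = 1/3, C = 2/3 ↦ 1/3  <
B = 1/3, C = 1 ↦ 1/3  <
B = 2/3, C = 0 ↦ 1  ≥
B = 2/3, C = 1/3 ↦ 2/3  ≥
B = 2/3, C = 2/3 ↦ 2/3  ≥
B = 2/3, C = 1 ↦ 2/3  ≥
B = 1, C = 0 ↦ 1  ≥
B = 1, C = 1/3 ↦ 1  ≥
B = 1, C = 2/3 ↦ 1  ≥
B = 1, C = 1 ↦ 1  ≥
So 12 of the 16 assignments meet the threshold.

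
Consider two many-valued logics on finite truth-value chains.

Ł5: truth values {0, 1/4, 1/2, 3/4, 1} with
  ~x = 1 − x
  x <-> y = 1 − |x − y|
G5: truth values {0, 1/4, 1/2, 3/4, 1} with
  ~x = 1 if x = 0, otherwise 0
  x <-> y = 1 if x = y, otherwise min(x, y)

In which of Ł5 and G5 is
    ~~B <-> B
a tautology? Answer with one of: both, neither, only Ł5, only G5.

only Ł5

In Ł5: every assignment gives 1 — tautology.
In G5: at B = 1/4 the value is 1/4 — not a tautology.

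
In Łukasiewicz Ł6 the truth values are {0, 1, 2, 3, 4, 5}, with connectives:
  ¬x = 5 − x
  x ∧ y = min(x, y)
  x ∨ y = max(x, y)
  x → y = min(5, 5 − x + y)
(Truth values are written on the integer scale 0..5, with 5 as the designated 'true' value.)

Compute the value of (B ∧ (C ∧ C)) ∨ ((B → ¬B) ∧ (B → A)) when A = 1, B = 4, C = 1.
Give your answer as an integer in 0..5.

2

C ∧ C = 1 ∧ 1 = 1
B ∧ (C ∧ C) = 4 ∧ 1 = 1
¬B = ¬4 = 1
B → ¬B = 4 → 1 = 2
B → A = 4 → 1 = 2
(B → ¬B) ∧ (B → A) = 2 ∧ 2 = 2
(B ∧ (C ∧ C)) ∨ ((B → ¬B) ∧ (B → A)) = 1 ∨ 2 = 2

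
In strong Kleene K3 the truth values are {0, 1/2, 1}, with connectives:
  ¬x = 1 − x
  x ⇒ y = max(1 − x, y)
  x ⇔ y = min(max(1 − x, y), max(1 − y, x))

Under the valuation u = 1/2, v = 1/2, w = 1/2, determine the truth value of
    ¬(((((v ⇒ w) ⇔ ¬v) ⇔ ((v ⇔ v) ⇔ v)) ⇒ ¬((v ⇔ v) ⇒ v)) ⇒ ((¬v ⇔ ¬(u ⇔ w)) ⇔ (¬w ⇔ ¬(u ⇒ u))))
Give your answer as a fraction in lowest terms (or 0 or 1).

v ⇒ w = 1/2 ⇒ 1/2 = 1/2
¬v = ¬1/2 = 1/2
(v ⇒ w) ⇔ ¬v = 1/2 ⇔ 1/2 = 1/2
v ⇔ v = 1/2 ⇔ 1/2 = 1/2
(v ⇔ v) ⇔ v = 1/2 ⇔ 1/2 = 1/2
((v ⇒ w) ⇔ ¬v) ⇔ ((v ⇔ v) ⇔ v) = 1/2 ⇔ 1/2 = 1/2
v ⇔ v = 1/2 ⇔ 1/2 = 1/2
(v ⇔ v) ⇒ v = 1/2 ⇒ 1/2 = 1/2
¬((v ⇔ v) ⇒ v) = ¬1/2 = 1/2
(((v ⇒ w) ⇔ ¬v) ⇔ ((v ⇔ v) ⇔ v)) ⇒ ¬((v ⇔ v) ⇒ v) = 1/2 ⇒ 1/2 = 1/2
¬v = ¬1/2 = 1/2
u ⇔ w = 1/2 ⇔ 1/2 = 1/2
¬(u ⇔ w) = ¬1/2 = 1/2
¬v ⇔ ¬(u ⇔ w) = 1/2 ⇔ 1/2 = 1/2
¬w = ¬1/2 = 1/2
u ⇒ u = 1/2 ⇒ 1/2 = 1/2
¬(u ⇒ u) = ¬1/2 = 1/2
¬w ⇔ ¬(u ⇒ u) = 1/2 ⇔ 1/2 = 1/2
(¬v ⇔ ¬(u ⇔ w)) ⇔ (¬w ⇔ ¬(u ⇒ u)) = 1/2 ⇔ 1/2 = 1/2
((((v ⇒ w) ⇔ ¬v) ⇔ ((v ⇔ v) ⇔ v)) ⇒ ¬((v ⇔ v) ⇒ v)) ⇒ ((¬v ⇔ ¬(u ⇔ w)) ⇔ (¬w ⇔ ¬(u ⇒ u))) = 1/2 ⇒ 1/2 = 1/2
¬(((((v ⇒ w) ⇔ ¬v) ⇔ ((v ⇔ v) ⇔ v)) ⇒ ¬((v ⇔ v) ⇒ v)) ⇒ ((¬v ⇔ ¬(u ⇔ w)) ⇔ (¬w ⇔ ¬(u ⇒ u)))) = ¬1/2 = 1/2

1/2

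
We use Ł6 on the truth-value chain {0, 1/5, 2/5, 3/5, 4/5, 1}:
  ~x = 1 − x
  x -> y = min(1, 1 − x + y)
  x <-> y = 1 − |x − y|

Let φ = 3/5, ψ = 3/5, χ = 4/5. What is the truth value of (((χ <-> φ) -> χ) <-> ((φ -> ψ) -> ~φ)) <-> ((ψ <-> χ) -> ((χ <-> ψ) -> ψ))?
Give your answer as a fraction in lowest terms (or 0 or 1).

2/5

χ <-> φ = 4/5 <-> 3/5 = 4/5
(χ <-> φ) -> χ = 4/5 -> 4/5 = 1
φ -> ψ = 3/5 -> 3/5 = 1
~φ = ~3/5 = 2/5
(φ -> ψ) -> ~φ = 1 -> 2/5 = 2/5
((χ <-> φ) -> χ) <-> ((φ -> ψ) -> ~φ) = 1 <-> 2/5 = 2/5
ψ <-> χ = 3/5 <-> 4/5 = 4/5
χ <-> ψ = 4/5 <-> 3/5 = 4/5
(χ <-> ψ) -> ψ = 4/5 -> 3/5 = 4/5
(ψ <-> χ) -> ((χ <-> ψ) -> ψ) = 4/5 -> 4/5 = 1
(((χ <-> φ) -> χ) <-> ((φ -> ψ) -> ~φ)) <-> ((ψ <-> χ) -> ((χ <-> ψ) -> ψ)) = 2/5 <-> 1 = 2/5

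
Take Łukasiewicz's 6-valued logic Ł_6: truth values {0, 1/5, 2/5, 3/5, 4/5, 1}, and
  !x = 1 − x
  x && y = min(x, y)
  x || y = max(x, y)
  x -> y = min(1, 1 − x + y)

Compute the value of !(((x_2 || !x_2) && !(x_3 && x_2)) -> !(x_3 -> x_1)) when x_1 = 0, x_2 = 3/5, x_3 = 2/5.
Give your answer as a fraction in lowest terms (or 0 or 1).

!x_2 = !3/5 = 2/5
x_2 || !x_2 = 3/5 || 2/5 = 3/5
x_3 && x_2 = 2/5 && 3/5 = 2/5
!(x_3 && x_2) = !2/5 = 3/5
(x_2 || !x_2) && !(x_3 && x_2) = 3/5 && 3/5 = 3/5
x_3 -> x_1 = 2/5 -> 0 = 3/5
!(x_3 -> x_1) = !3/5 = 2/5
((x_2 || !x_2) && !(x_3 && x_2)) -> !(x_3 -> x_1) = 3/5 -> 2/5 = 4/5
!(((x_2 || !x_2) && !(x_3 && x_2)) -> !(x_3 -> x_1)) = !4/5 = 1/5

1/5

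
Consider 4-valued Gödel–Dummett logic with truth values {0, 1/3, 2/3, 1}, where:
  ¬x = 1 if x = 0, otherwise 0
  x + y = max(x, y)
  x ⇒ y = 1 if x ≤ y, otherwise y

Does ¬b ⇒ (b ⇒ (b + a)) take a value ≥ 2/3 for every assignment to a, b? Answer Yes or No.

a = 0, b = 0 ↦ 1
a = 0, b = 1/3 ↦ 1
a = 0, b = 2/3 ↦ 1
a = 0, b = 1 ↦ 1
a = 1/3, b = 0 ↦ 1
a = 1/3, b = 1/3 ↦ 1
a = 1/3, b = 2/3 ↦ 1
a = 1/3, b = 1 ↦ 1
a = 2/3, b = 0 ↦ 1
a = 2/3, b = 1/3 ↦ 1
a = 2/3, b = 2/3 ↦ 1
a = 2/3, b = 1 ↦ 1
a = 1, b = 0 ↦ 1
a = 1, b = 1/3 ↦ 1
a = 1, b = 2/3 ↦ 1
a = 1, b = 1 ↦ 1
Every assignment gives a value ≥ 2/3.

Yes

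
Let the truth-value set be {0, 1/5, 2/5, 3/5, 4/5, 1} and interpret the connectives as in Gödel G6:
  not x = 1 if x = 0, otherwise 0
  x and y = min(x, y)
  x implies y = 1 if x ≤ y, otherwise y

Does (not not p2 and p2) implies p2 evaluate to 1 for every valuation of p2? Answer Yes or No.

p2 = 0 ↦ 1
p2 = 1/5 ↦ 1
p2 = 2/5 ↦ 1
p2 = 3/5 ↦ 1
p2 = 4/5 ↦ 1
p2 = 1 ↦ 1
Every assignment gives a value ≥ 1.

Yes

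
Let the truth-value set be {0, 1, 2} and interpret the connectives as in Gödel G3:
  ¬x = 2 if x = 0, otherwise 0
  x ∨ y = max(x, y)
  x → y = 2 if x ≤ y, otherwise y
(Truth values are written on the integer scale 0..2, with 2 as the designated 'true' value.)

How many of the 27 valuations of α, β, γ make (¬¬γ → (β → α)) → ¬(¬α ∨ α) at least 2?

4

value 2: 4 assignments (counts)
value 0: 23 assignments
So 4 of the 27 assignments meet the threshold.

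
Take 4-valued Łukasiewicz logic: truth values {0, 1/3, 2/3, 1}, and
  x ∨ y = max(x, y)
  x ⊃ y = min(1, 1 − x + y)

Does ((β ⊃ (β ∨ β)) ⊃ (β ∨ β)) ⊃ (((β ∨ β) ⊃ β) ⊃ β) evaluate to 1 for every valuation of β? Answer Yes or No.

β = 0 ↦ 1
β = 1/3 ↦ 1
β = 2/3 ↦ 1
β = 1 ↦ 1
Every assignment gives a value ≥ 1.

Yes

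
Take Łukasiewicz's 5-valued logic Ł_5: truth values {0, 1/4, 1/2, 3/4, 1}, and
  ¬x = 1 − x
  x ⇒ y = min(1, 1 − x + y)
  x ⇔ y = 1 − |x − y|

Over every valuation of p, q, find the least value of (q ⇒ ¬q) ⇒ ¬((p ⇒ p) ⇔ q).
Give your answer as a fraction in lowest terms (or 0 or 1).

Take p = 0, q = 1/2:
¬q = ¬1/2 = 1/2
q ⇒ ¬q = 1/2 ⇒ 1/2 = 1
p ⇒ p = 0 ⇒ 0 = 1
(p ⇒ p) ⇔ q = 1 ⇔ 1/2 = 1/2
¬((p ⇒ p) ⇔ q) = ¬1/2 = 1/2
(q ⇒ ¬q) ⇒ ¬((p ⇒ p) ⇔ q) = 1 ⇒ 1/2 = 1/2
No assignment yields a value below 1/2, so this is the minimum.

1/2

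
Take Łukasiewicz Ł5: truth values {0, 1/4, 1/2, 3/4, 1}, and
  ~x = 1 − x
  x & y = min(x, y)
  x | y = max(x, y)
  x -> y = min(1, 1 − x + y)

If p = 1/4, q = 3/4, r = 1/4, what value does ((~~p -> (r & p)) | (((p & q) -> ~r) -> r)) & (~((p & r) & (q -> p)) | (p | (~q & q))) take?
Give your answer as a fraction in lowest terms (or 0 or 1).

3/4

~p = ~1/4 = 3/4
~~p = ~3/4 = 1/4
r & p = 1/4 & 1/4 = 1/4
~~p -> (r & p) = 1/4 -> 1/4 = 1
p & q = 1/4 & 3/4 = 1/4
~r = ~1/4 = 3/4
(p & q) -> ~r = 1/4 -> 3/4 = 1
((p & q) -> ~r) -> r = 1 -> 1/4 = 1/4
(~~p -> (r & p)) | (((p & q) -> ~r) -> r) = 1 | 1/4 = 1
p & r = 1/4 & 1/4 = 1/4
q -> p = 3/4 -> 1/4 = 1/2
(p & r) & (q -> p) = 1/4 & 1/2 = 1/4
~((p & r) & (q -> p)) = ~1/4 = 3/4
~q = ~3/4 = 1/4
~q & q = 1/4 & 3/4 = 1/4
p | (~q & q) = 1/4 | 1/4 = 1/4
~((p & r) & (q -> p)) | (p | (~q & q)) = 3/4 | 1/4 = 3/4
((~~p -> (r & p)) | (((p & q) -> ~r) -> r)) & (~((p & r) & (q -> p)) | (p | (~q & q))) = 1 & 3/4 = 3/4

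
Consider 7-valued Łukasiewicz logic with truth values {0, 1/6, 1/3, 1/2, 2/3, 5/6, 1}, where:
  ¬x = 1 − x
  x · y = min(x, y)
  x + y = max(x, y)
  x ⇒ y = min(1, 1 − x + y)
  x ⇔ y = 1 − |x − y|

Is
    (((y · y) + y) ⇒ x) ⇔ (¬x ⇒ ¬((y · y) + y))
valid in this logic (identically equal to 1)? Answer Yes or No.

Yes

At x = 0, y = 2/3, for instance:
y · y = 2/3 · 2/3 = 2/3
(y · y) + y = 2/3 + 2/3 = 2/3
((y · y) + y) ⇒ x = 2/3 ⇒ 0 = 1/3
¬x = ¬0 = 1
¬((y · y) + y) = ¬2/3 = 1/3
¬x ⇒ ¬((y · y) + y) = 1 ⇒ 1/3 = 1/3
(((y · y) + y) ⇒ x) ⇔ (¬x ⇒ ¬((y · y) + y)) = 1/3 ⇔ 1/3 = 1
and checking the remaining 48 assignments likewise gives ≥ 1 in every case.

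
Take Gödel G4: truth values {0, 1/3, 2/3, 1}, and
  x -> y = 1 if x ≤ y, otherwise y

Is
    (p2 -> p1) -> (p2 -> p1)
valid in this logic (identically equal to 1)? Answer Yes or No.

p1 = 0, p2 = 0 ↦ 1
p1 = 0, p2 = 1/3 ↦ 1
p1 = 0, p2 = 2/3 ↦ 1
p1 = 0, p2 = 1 ↦ 1
p1 = 1/3, p2 = 0 ↦ 1
p1 = 1/3, p2 = 1/3 ↦ 1
p1 = 1/3, p2 = 2/3 ↦ 1
p1 = 1/3, p2 = 1 ↦ 1
p1 = 2/3, p2 = 0 ↦ 1
p1 = 2/3, p2 = 1/3 ↦ 1
p1 = 2/3, p2 = 2/3 ↦ 1
p1 = 2/3, p2 = 1 ↦ 1
p1 = 1, p2 = 0 ↦ 1
p1 = 1, p2 = 1/3 ↦ 1
p1 = 1, p2 = 2/3 ↦ 1
p1 = 1, p2 = 1 ↦ 1
Every assignment gives a value ≥ 1.

Yes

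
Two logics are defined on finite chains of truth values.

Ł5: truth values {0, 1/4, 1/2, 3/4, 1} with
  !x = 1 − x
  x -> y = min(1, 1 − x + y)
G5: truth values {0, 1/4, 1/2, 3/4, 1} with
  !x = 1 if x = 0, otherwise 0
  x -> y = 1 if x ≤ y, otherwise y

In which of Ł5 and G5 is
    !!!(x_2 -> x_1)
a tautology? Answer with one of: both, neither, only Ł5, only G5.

neither

In Ł5: at x_1 = 0, x_2 = 0 the value is 0 — not a tautology.
In G5: at x_1 = 0, x_2 = 0 the value is 0 — not a tautology.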